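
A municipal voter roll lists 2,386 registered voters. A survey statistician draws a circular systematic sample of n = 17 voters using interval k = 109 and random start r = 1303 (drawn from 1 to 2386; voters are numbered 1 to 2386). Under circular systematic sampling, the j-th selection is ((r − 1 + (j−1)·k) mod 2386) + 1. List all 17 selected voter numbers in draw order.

Selection 1: 1303
Selection 2: 1303 + 109 = 1412
Selection 3: 1412 + 109 = 1521
Selection 4: 1521 + 109 = 1630
Selection 5: 1630 + 109 = 1739
Selection 6: 1739 + 109 = 1848
Selection 7: 1848 + 109 = 1957
Selection 8: 1957 + 109 = 2066
Selection 9: 2066 + 109 = 2175
Selection 10: 2175 + 109 = 2284
Selection 11: 2284 + 109 = 2393 → 2393 − 2386 = 7
Selection 12: 7 + 109 = 116
Selection 13: 116 + 109 = 225
Selection 14: 225 + 109 = 334
Selection 15: 334 + 109 = 443
Selection 16: 443 + 109 = 552
Selection 17: 552 + 109 = 661

1303, 1412, 1521, 1630, 1739, 1848, 1957, 2066, 2175, 2284, 7, 116, 225, 334, 443, 552, 661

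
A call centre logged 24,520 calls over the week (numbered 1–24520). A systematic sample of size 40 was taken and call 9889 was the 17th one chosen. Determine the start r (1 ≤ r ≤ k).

k = 24520/40 = 613
r = 9889 − (17−1)×613 = 9889 − 9808 = 81

81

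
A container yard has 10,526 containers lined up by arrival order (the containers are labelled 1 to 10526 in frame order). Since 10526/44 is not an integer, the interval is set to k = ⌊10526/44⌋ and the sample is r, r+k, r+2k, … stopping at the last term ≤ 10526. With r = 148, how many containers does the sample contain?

44

k = ⌊10526/44⌋ = 239
Achieved size = ⌊(10526 − 148)/239⌋ + 1 = ⌊10378/239⌋ + 1 = 43 + 1 = 44
(last selection: 148 + 43×239 = 10425 ≤ 10526; next would be 10664 > 10526)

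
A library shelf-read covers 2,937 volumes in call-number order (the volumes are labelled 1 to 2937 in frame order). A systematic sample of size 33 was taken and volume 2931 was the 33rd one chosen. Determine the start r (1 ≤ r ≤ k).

83

k = 2937/33 = 89
r = 2931 − (33−1)×89 = 2931 − 2848 = 83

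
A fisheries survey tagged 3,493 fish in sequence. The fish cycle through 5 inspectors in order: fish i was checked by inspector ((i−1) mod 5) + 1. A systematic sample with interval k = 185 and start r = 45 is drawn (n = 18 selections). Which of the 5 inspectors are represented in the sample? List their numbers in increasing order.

5

Consecutive selections differ by k = 185, so their inspector numbers differ by 185 mod 5 = 0.
gcd(185, 5) = 5, so the sample visits 5/5 = 1 distinct residues mod 5.
Start 45 is inspector 5; the inspectors hit are 5.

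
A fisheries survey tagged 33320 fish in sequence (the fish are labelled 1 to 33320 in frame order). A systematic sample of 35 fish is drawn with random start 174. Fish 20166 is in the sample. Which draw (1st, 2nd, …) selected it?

22

k = 33320/35 = 952
position = (20166 − 174)/952 + 1 = 19992/952 + 1 = 21 + 1 = 22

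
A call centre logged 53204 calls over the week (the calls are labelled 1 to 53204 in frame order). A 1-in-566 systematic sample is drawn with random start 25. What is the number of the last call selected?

k = 566
94th selection = r + (94−1)·k = 25 + 93×566 = 25 + 52638 = 52663

52663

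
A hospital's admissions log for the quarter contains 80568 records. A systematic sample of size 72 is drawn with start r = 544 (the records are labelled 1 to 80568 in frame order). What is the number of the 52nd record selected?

k = 80568/72 = 1119
52nd selection = r + (52−1)·k = 544 + 51×1119 = 544 + 57069 = 57613

57613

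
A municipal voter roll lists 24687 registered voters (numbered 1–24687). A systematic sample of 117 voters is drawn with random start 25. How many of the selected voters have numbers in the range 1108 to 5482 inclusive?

k = 24687/117 = 211
First selection ≥ 1108: 25 + ⌈(1108−25)/211⌉·211 = 25 + 6×211 = 1291
Last selection ≤ 5482: 25 + ⌊(5482−25)/211⌋·211 = 25 + 25×211 = 5300
Count = 25 − 6 + 1 = 20

20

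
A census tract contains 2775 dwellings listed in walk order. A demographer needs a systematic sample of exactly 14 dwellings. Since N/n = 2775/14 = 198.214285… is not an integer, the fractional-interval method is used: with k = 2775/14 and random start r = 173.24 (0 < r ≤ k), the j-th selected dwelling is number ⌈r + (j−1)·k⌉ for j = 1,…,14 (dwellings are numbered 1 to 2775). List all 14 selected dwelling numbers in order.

j=1: r + 0k = 173.24 → ⌈·⌉ = 174
j=2: r + 1k = 371.454285… → ⌈·⌉ = 372
j=3: r + 2k = 569.668571… → ⌈·⌉ = 570
j=4: r + 3k = 767.882857… → ⌈·⌉ = 768
j=5: r + 4k = 966.097142… → ⌈·⌉ = 967
j=6: r + 5k = 1164.311428… → ⌈·⌉ = 1165
j=7: r + 6k = 1362.525714… → ⌈·⌉ = 1363
j=8: r + 7k = 1560.74 → ⌈·⌉ = 1561
j=9: r + 8k = 1758.954285… → ⌈·⌉ = 1759
j=10: r + 9k = 1957.168571… → ⌈·⌉ = 1958
j=11: r + 10k = 2155.382857… → ⌈·⌉ = 2156
j=12: r + 11k = 2353.597142… → ⌈·⌉ = 2354
j=13: r + 12k = 2551.811428… → ⌈·⌉ = 2552
j=14: r + 13k = 2750.025714… → ⌈·⌉ = 2751

174, 372, 570, 768, 967, 1165, 1363, 1561, 1759, 1958, 2156, 2354, 2552, 2751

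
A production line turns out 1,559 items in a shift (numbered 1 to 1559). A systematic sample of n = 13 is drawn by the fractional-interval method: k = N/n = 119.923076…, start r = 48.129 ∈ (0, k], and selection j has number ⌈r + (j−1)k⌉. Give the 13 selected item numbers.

j=1: r + 0k = 48.129 → ⌈·⌉ = 49
j=2: r + 1k = 168.052076… → ⌈·⌉ = 169
j=3: r + 2k = 287.975153… → ⌈·⌉ = 288
j=4: r + 3k = 407.898230… → ⌈·⌉ = 408
j=5: r + 4k = 527.821307… → ⌈·⌉ = 528
j=6: r + 5k = 647.744384… → ⌈·⌉ = 648
j=7: r + 6k = 767.667461… → ⌈·⌉ = 768
j=8: r + 7k = 887.590538… → ⌈·⌉ = 888
j=9: r + 8k = 1007.513615… → ⌈·⌉ = 1008
j=10: r + 9k = 1127.436692… → ⌈·⌉ = 1128
j=11: r + 10k = 1247.359769… → ⌈·⌉ = 1248
j=12: r + 11k = 1367.282846… → ⌈·⌉ = 1368
j=13: r + 12k = 1487.205923… → ⌈·⌉ = 1488

49, 169, 288, 408, 528, 648, 768, 888, 1008, 1128, 1248, 1368, 1488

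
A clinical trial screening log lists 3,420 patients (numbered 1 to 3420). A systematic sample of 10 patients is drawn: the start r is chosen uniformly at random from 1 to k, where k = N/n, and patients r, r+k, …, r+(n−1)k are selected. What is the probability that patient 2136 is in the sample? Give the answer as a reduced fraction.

1/342

k = 3420/10 = 342.
Patient 2136 is selected iff r ≡ 2136 (mod 342); exactly one such r in {1,…,342}.
Inclusion probability = 1/342.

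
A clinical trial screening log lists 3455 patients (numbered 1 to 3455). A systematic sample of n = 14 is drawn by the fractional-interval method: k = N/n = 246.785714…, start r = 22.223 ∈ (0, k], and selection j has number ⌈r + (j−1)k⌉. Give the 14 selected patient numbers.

23, 270, 516, 763, 1010, 1257, 1503, 1750, 1997, 2244, 2491, 2737, 2984, 3231

j=1: r + 0k = 22.223 → ⌈·⌉ = 23
j=2: r + 1k = 269.008714… → ⌈·⌉ = 270
j=3: r + 2k = 515.794428… → ⌈·⌉ = 516
j=4: r + 3k = 762.580142… → ⌈·⌉ = 763
j=5: r + 4k = 1009.365857… → ⌈·⌉ = 1010
j=6: r + 5k = 1256.151571… → ⌈·⌉ = 1257
j=7: r + 6k = 1502.937285… → ⌈·⌉ = 1503
j=8: r + 7k = 1749.723 → ⌈·⌉ = 1750
j=9: r + 8k = 1996.508714… → ⌈·⌉ = 1997
j=10: r + 9k = 2243.294428… → ⌈·⌉ = 2244
j=11: r + 10k = 2490.080142… → ⌈·⌉ = 2491
j=12: r + 11k = 2736.865857… → ⌈·⌉ = 2737
j=13: r + 12k = 2983.651571… → ⌈·⌉ = 2984
j=14: r + 13k = 3230.437285… → ⌈·⌉ = 3231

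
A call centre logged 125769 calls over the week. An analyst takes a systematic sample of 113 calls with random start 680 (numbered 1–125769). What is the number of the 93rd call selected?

103076

k = 125769/113 = 1113
93rd selection = r + (93−1)·k = 680 + 92×1113 = 680 + 102396 = 103076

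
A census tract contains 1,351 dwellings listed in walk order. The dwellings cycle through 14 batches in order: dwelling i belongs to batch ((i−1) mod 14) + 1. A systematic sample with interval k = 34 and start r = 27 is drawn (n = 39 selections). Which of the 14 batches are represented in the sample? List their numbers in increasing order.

Consecutive selections differ by k = 34, so their batch numbers differ by 34 mod 14 = 6.
gcd(34, 14) = 2, so the sample visits 14/2 = 7 distinct residues mod 14.
Start 27 is batch 13; the batches hit are 1, 3, 5, 7, 9, 11, 13.

1, 3, 5, 7, 9, 11, 13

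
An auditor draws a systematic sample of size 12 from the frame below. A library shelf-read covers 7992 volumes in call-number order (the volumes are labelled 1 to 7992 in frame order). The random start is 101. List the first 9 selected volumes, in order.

k = N/n = 7992/12 = 666
volume 1: 101
volume 2: 101 + 666 = 767
volume 3: 767 + 666 = 1433
volume 4: 1433 + 666 = 2099
volume 5: 2099 + 666 = 2765
volume 6: 2765 + 666 = 3431
volume 7: 3431 + 666 = 4097
volume 8: 4097 + 666 = 4763
volume 9: 4763 + 666 = 5429

101, 767, 1433, 2099, 2765, 3431, 4097, 4763, 5429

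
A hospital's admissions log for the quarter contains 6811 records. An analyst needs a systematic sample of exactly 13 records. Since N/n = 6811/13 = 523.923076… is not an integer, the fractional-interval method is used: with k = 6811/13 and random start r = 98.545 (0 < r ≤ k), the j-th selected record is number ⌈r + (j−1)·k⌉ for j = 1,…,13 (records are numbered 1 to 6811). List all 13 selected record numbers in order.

j=1: r + 0k = 98.545 → ⌈·⌉ = 99
j=2: r + 1k = 622.468076… → ⌈·⌉ = 623
j=3: r + 2k = 1146.391153… → ⌈·⌉ = 1147
j=4: r + 3k = 1670.314230… → ⌈·⌉ = 1671
j=5: r + 4k = 2194.237307… → ⌈·⌉ = 2195
j=6: r + 5k = 2718.160384… → ⌈·⌉ = 2719
j=7: r + 6k = 3242.083461… → ⌈·⌉ = 3243
j=8: r + 7k = 3766.006538… → ⌈·⌉ = 3767
j=9: r + 8k = 4289.929615… → ⌈·⌉ = 4290
j=10: r + 9k = 4813.852692… → ⌈·⌉ = 4814
j=11: r + 10k = 5337.775769… → ⌈·⌉ = 5338
j=12: r + 11k = 5861.698846… → ⌈·⌉ = 5862
j=13: r + 12k = 6385.621923… → ⌈·⌉ = 6386

99, 623, 1147, 1671, 2195, 2719, 3243, 3767, 4290, 4814, 5338, 5862, 6386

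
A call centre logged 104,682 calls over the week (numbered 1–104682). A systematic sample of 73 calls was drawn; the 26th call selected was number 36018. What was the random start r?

168

k = 104682/73 = 1434
r = 36018 − (26−1)×1434 = 36018 − 35850 = 168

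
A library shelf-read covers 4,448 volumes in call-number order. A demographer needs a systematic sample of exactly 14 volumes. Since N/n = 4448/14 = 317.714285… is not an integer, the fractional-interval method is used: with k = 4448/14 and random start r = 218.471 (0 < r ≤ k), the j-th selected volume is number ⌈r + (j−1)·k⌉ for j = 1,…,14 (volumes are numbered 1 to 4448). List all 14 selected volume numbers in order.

219, 537, 854, 1172, 1490, 1808, 2125, 2443, 2761, 3078, 3396, 3714, 4032, 4349

j=1: r + 0k = 218.471 → ⌈·⌉ = 219
j=2: r + 1k = 536.185285… → ⌈·⌉ = 537
j=3: r + 2k = 853.899571… → ⌈·⌉ = 854
j=4: r + 3k = 1171.613857… → ⌈·⌉ = 1172
j=5: r + 4k = 1489.328142… → ⌈·⌉ = 1490
j=6: r + 5k = 1807.042428… → ⌈·⌉ = 1808
j=7: r + 6k = 2124.756714… → ⌈·⌉ = 2125
j=8: r + 7k = 2442.471 → ⌈·⌉ = 2443
j=9: r + 8k = 2760.185285… → ⌈·⌉ = 2761
j=10: r + 9k = 3077.899571… → ⌈·⌉ = 3078
j=11: r + 10k = 3395.613857… → ⌈·⌉ = 3396
j=12: r + 11k = 3713.328142… → ⌈·⌉ = 3714
j=13: r + 12k = 4031.042428… → ⌈·⌉ = 4032
j=14: r + 13k = 4348.756714… → ⌈·⌉ = 4349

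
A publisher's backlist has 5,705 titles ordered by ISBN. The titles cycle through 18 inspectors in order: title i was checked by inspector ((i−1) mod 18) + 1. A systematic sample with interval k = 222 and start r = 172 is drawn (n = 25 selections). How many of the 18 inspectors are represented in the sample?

3

Consecutive selections differ by k = 222, so their inspector numbers differ by 222 mod 18 = 6.
gcd(222, 18) = 6, so the sample visits 18/6 = 3 distinct residues mod 18.
Start 172 is inspector 10; the inspectors hit are 4, 10, 16.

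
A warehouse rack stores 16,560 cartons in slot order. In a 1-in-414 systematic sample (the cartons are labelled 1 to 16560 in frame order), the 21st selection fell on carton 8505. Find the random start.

225

k = 414
r = 8505 − (21−1)×414 = 8505 − 8280 = 225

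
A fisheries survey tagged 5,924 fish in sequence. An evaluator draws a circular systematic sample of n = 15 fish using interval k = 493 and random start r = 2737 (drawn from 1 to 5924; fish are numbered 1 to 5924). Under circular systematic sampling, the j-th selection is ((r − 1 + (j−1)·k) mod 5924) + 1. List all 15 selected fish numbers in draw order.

2737, 3230, 3723, 4216, 4709, 5202, 5695, 264, 757, 1250, 1743, 2236, 2729, 3222, 3715

Selection 1: 2737
Selection 2: 2737 + 493 = 3230
Selection 3: 3230 + 493 = 3723
Selection 4: 3723 + 493 = 4216
Selection 5: 4216 + 493 = 4709
Selection 6: 4709 + 493 = 5202
Selection 7: 5202 + 493 = 5695
Selection 8: 5695 + 493 = 6188 → 6188 − 5924 = 264
Selection 9: 264 + 493 = 757
Selection 10: 757 + 493 = 1250
Selection 11: 1250 + 493 = 1743
Selection 12: 1743 + 493 = 2236
Selection 13: 2236 + 493 = 2729
Selection 14: 2729 + 493 = 3222
Selection 15: 3222 + 493 = 3715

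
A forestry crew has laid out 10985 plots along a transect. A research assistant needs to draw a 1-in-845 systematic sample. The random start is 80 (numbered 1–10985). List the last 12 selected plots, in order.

2nd selection = 80 + 1×845 = 925
3rd: 925 + 845 = 1770
4th: 1770 + 845 = 2615
5th: 2615 + 845 = 3460
6th: 3460 + 845 = 4305
7th: 4305 + 845 = 5150
8th: 5150 + 845 = 5995
9th: 5995 + 845 = 6840
10th: 6840 + 845 = 7685
11th: 7685 + 845 = 8530
12th: 8530 + 845 = 9375
13th: 9375 + 845 = 10220

925, 1770, 2615, 3460, 4305, 5150, 5995, 6840, 7685, 8530, 9375, 10220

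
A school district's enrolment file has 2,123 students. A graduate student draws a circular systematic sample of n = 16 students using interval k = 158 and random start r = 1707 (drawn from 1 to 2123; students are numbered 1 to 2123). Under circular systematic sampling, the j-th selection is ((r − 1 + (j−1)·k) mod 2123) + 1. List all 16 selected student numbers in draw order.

1707, 1865, 2023, 58, 216, 374, 532, 690, 848, 1006, 1164, 1322, 1480, 1638, 1796, 1954

Selection 1: 1707
Selection 2: 1707 + 158 = 1865
Selection 3: 1865 + 158 = 2023
Selection 4: 2023 + 158 = 2181 → 2181 − 2123 = 58
Selection 5: 58 + 158 = 216
Selection 6: 216 + 158 = 374
Selection 7: 374 + 158 = 532
Selection 8: 532 + 158 = 690
Selection 9: 690 + 158 = 848
Selection 10: 848 + 158 = 1006
Selection 11: 1006 + 158 = 1164
Selection 12: 1164 + 158 = 1322
Selection 13: 1322 + 158 = 1480
Selection 14: 1480 + 158 = 1638
Selection 15: 1638 + 158 = 1796
Selection 16: 1796 + 158 = 1954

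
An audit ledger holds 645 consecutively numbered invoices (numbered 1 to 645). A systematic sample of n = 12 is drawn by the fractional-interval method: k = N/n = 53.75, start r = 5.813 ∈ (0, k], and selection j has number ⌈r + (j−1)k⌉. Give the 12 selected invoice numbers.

6, 60, 114, 168, 221, 275, 329, 383, 436, 490, 544, 598

j=1: r + 0k = 5.813 → ⌈·⌉ = 6
j=2: r + 1k = 59.563 → ⌈·⌉ = 60
j=3: r + 2k = 113.313 → ⌈·⌉ = 114
j=4: r + 3k = 167.063 → ⌈·⌉ = 168
j=5: r + 4k = 220.813 → ⌈·⌉ = 221
j=6: r + 5k = 274.563 → ⌈·⌉ = 275
j=7: r + 6k = 328.313 → ⌈·⌉ = 329
j=8: r + 7k = 382.063 → ⌈·⌉ = 383
j=9: r + 8k = 435.813 → ⌈·⌉ = 436
j=10: r + 9k = 489.563 → ⌈·⌉ = 490
j=11: r + 10k = 543.313 → ⌈·⌉ = 544
j=12: r + 11k = 597.063 → ⌈·⌉ = 598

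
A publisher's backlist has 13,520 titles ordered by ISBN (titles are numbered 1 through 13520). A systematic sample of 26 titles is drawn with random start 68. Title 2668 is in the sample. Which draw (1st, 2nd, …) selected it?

k = 13520/26 = 520
position = (2668 − 68)/520 + 1 = 2600/520 + 1 = 5 + 1 = 6

6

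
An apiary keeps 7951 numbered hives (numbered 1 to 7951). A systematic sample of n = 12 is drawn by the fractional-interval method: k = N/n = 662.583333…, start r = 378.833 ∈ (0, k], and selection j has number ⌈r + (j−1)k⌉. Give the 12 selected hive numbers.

379, 1042, 1704, 2367, 3030, 3692, 4355, 5017, 5680, 6343, 7005, 7668

j=1: r + 0k = 378.833 → ⌈·⌉ = 379
j=2: r + 1k = 1041.416333… → ⌈·⌉ = 1042
j=3: r + 2k = 1703.999666… → ⌈·⌉ = 1704
j=4: r + 3k = 2366.583 → ⌈·⌉ = 2367
j=5: r + 4k = 3029.166333… → ⌈·⌉ = 3030
j=6: r + 5k = 3691.749666… → ⌈·⌉ = 3692
j=7: r + 6k = 4354.333 → ⌈·⌉ = 4355
j=8: r + 7k = 5016.916333… → ⌈·⌉ = 5017
j=9: r + 8k = 5679.499666… → ⌈·⌉ = 5680
j=10: r + 9k = 6342.083 → ⌈·⌉ = 6343
j=11: r + 10k = 7004.666333… → ⌈·⌉ = 7005
j=12: r + 11k = 7667.249666… → ⌈·⌉ = 7668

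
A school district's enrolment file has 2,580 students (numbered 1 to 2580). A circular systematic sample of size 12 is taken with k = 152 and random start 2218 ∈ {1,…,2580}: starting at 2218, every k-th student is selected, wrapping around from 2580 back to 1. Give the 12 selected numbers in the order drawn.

Selection 1: 2218
Selection 2: 2218 + 152 = 2370
Selection 3: 2370 + 152 = 2522
Selection 4: 2522 + 152 = 2674 → 2674 − 2580 = 94
Selection 5: 94 + 152 = 246
Selection 6: 246 + 152 = 398
Selection 7: 398 + 152 = 550
Selection 8: 550 + 152 = 702
Selection 9: 702 + 152 = 854
Selection 10: 854 + 152 = 1006
Selection 11: 1006 + 152 = 1158
Selection 12: 1158 + 152 = 1310

2218, 2370, 2522, 94, 246, 398, 550, 702, 854, 1006, 1158, 1310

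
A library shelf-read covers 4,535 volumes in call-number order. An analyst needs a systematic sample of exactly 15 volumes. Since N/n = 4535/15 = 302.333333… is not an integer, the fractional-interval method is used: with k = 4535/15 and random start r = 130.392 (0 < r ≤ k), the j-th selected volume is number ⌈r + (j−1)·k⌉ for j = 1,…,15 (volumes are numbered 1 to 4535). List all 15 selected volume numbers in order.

131, 433, 736, 1038, 1340, 1643, 1945, 2247, 2550, 2852, 3154, 3457, 3759, 4061, 4364

j=1: r + 0k = 130.392 → ⌈·⌉ = 131
j=2: r + 1k = 432.725333… → ⌈·⌉ = 433
j=3: r + 2k = 735.058666… → ⌈·⌉ = 736
j=4: r + 3k = 1037.392 → ⌈·⌉ = 1038
j=5: r + 4k = 1339.725333… → ⌈·⌉ = 1340
j=6: r + 5k = 1642.058666… → ⌈·⌉ = 1643
j=7: r + 6k = 1944.392 → ⌈·⌉ = 1945
j=8: r + 7k = 2246.725333… → ⌈·⌉ = 2247
j=9: r + 8k = 2549.058666… → ⌈·⌉ = 2550
j=10: r + 9k = 2851.392 → ⌈·⌉ = 2852
j=11: r + 10k = 3153.725333… → ⌈·⌉ = 3154
j=12: r + 11k = 3456.058666… → ⌈·⌉ = 3457
j=13: r + 12k = 3758.392 → ⌈·⌉ = 3759
j=14: r + 13k = 4060.725333… → ⌈·⌉ = 4061
j=15: r + 14k = 4363.058666… → ⌈·⌉ = 4364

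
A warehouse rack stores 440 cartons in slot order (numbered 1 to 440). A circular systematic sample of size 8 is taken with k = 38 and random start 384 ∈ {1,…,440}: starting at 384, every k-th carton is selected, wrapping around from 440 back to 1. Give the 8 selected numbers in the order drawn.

Selection 1: 384
Selection 2: 384 + 38 = 422
Selection 3: 422 + 38 = 460 → 460 − 440 = 20
Selection 4: 20 + 38 = 58
Selection 5: 58 + 38 = 96
Selection 6: 96 + 38 = 134
Selection 7: 134 + 38 = 172
Selection 8: 172 + 38 = 210

384, 422, 20, 58, 96, 134, 172, 210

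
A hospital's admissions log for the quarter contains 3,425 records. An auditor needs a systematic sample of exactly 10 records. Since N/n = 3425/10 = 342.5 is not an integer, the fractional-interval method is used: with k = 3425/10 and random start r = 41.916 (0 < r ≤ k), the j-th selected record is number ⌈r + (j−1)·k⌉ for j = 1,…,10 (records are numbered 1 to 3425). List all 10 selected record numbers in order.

j=1: r + 0k = 41.916 → ⌈·⌉ = 42
j=2: r + 1k = 384.416 → ⌈·⌉ = 385
j=3: r + 2k = 726.916 → ⌈·⌉ = 727
j=4: r + 3k = 1069.416 → ⌈·⌉ = 1070
j=5: r + 4k = 1411.916 → ⌈·⌉ = 1412
j=6: r + 5k = 1754.416 → ⌈·⌉ = 1755
j=7: r + 6k = 2096.916 → ⌈·⌉ = 2097
j=8: r + 7k = 2439.416 → ⌈·⌉ = 2440
j=9: r + 8k = 2781.916 → ⌈·⌉ = 2782
j=10: r + 9k = 3124.416 → ⌈·⌉ = 3125

42, 385, 727, 1070, 1412, 1755, 2097, 2440, 2782, 3125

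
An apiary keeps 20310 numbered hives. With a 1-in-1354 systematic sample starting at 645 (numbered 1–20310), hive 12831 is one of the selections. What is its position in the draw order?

k = 1354
position = (12831 − 645)/1354 + 1 = 12186/1354 + 1 = 9 + 1 = 10

10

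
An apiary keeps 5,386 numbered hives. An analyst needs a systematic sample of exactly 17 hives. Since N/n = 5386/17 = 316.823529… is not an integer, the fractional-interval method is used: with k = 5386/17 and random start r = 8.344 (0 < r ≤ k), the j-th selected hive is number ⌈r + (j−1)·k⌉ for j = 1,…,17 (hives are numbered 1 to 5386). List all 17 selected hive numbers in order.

j=1: r + 0k = 8.344 → ⌈·⌉ = 9
j=2: r + 1k = 325.167529… → ⌈·⌉ = 326
j=3: r + 2k = 641.991058… → ⌈·⌉ = 642
j=4: r + 3k = 958.814588… → ⌈·⌉ = 959
j=5: r + 4k = 1275.638117… → ⌈·⌉ = 1276
j=6: r + 5k = 1592.461647… → ⌈·⌉ = 1593
j=7: r + 6k = 1909.285176… → ⌈·⌉ = 1910
j=8: r + 7k = 2226.108705… → ⌈·⌉ = 2227
j=9: r + 8k = 2542.932235… → ⌈·⌉ = 2543
j=10: r + 9k = 2859.755764… → ⌈·⌉ = 2860
j=11: r + 10k = 3176.579294… → ⌈·⌉ = 3177
j=12: r + 11k = 3493.402823… → ⌈·⌉ = 3494
j=13: r + 12k = 3810.226352… → ⌈·⌉ = 3811
j=14: r + 13k = 4127.049882… → ⌈·⌉ = 4128
j=15: r + 14k = 4443.873411… → ⌈·⌉ = 4444
j=16: r + 15k = 4760.696941… → ⌈·⌉ = 4761
j=17: r + 16k = 5077.520470… → ⌈·⌉ = 5078

9, 326, 642, 959, 1276, 1593, 1910, 2227, 2543, 2860, 3177, 3494, 3811, 4128, 4444, 4761, 5078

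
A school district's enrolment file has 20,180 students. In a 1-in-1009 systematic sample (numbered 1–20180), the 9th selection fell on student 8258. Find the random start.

k = 1009
r = 8258 − (9−1)×1009 = 8258 − 8072 = 186

186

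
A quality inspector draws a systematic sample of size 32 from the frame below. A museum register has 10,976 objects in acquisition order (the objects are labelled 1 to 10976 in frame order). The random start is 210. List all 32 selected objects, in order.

k = N/n = 10976/32 = 343
object 1: 210
object 2: 210 + 343 = 553
object 3: 553 + 343 = 896
object 4: 896 + 343 = 1239
object 5: 1239 + 343 = 1582
object 6: 1582 + 343 = 1925
object 7: 1925 + 343 = 2268
object 8: 2268 + 343 = 2611
object 9: 2611 + 343 = 2954
object 10: 2954 + 343 = 3297
object 11: 3297 + 343 = 3640
object 12: 3640 + 343 = 3983
object 13: 3983 + 343 = 4326
object 14: 4326 + 343 = 4669
object 15: 4669 + 343 = 5012
object 16: 5012 + 343 = 5355
object 17: 5355 + 343 = 5698
object 18: 5698 + 343 = 6041
object 19: 6041 + 343 = 6384
object 20: 6384 + 343 = 6727
object 21: 6727 + 343 = 7070
object 22: 7070 + 343 = 7413
object 23: 7413 + 343 = 7756
object 24: 7756 + 343 = 8099
object 25: 8099 + 343 = 8442
object 26: 8442 + 343 = 8785
object 27: 8785 + 343 = 9128
object 28: 9128 + 343 = 9471
object 29: 9471 + 343 = 9814
object 30: 9814 + 343 = 10157
object 31: 10157 + 343 = 10500
object 32: 10500 + 343 = 10843

210, 553, 896, 1239, 1582, 1925, 2268, 2611, 2954, 3297, 3640, 3983, 4326, 4669, 5012, 5355, 5698, 6041, 6384, 6727, 7070, 7413, 7756, 8099, 8442, 8785, 9128, 9471, 9814, 10157, 10500, 10843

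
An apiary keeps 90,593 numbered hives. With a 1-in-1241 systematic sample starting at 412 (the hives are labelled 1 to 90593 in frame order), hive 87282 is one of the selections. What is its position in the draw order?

k = 1241
position = (87282 − 412)/1241 + 1 = 86870/1241 + 1 = 70 + 1 = 71

71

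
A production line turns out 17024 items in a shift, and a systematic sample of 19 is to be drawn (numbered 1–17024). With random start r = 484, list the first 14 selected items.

484, 1380, 2276, 3172, 4068, 4964, 5860, 6756, 7652, 8548, 9444, 10340, 11236, 12132

k = N/n = 17024/19 = 896
item 1: 484
item 2: 484 + 896 = 1380
item 3: 1380 + 896 = 2276
item 4: 2276 + 896 = 3172
item 5: 3172 + 896 = 4068
item 6: 4068 + 896 = 4964
item 7: 4964 + 896 = 5860
item 8: 5860 + 896 = 6756
item 9: 6756 + 896 = 7652
item 10: 7652 + 896 = 8548
item 11: 8548 + 896 = 9444
item 12: 9444 + 896 = 10340
item 13: 10340 + 896 = 11236
item 14: 11236 + 896 = 12132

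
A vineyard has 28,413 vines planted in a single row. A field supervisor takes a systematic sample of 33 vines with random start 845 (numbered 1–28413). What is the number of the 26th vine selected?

22370

k = 28413/33 = 861
26th selection = r + (26−1)·k = 845 + 25×861 = 845 + 21525 = 22370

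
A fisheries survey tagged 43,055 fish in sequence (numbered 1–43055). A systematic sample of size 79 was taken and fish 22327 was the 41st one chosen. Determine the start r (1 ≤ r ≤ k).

527

k = 43055/79 = 545
r = 22327 − (41−1)×545 = 22327 − 21800 = 527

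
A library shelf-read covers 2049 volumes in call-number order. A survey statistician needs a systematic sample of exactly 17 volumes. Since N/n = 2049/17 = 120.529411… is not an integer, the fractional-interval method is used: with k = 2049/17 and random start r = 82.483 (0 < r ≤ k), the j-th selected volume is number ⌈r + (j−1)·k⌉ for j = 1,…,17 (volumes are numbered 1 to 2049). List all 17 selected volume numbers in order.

83, 204, 324, 445, 565, 686, 806, 927, 1047, 1168, 1288, 1409, 1529, 1650, 1770, 1891, 2011

j=1: r + 0k = 82.483 → ⌈·⌉ = 83
j=2: r + 1k = 203.012411… → ⌈·⌉ = 204
j=3: r + 2k = 323.541823… → ⌈·⌉ = 324
j=4: r + 3k = 444.071235… → ⌈·⌉ = 445
j=5: r + 4k = 564.600647… → ⌈·⌉ = 565
j=6: r + 5k = 685.130058… → ⌈·⌉ = 686
j=7: r + 6k = 805.659470… → ⌈·⌉ = 806
j=8: r + 7k = 926.188882… → ⌈·⌉ = 927
j=9: r + 8k = 1046.718294… → ⌈·⌉ = 1047
j=10: r + 9k = 1167.247705… → ⌈·⌉ = 1168
j=11: r + 10k = 1287.777117… → ⌈·⌉ = 1288
j=12: r + 11k = 1408.306529… → ⌈·⌉ = 1409
j=13: r + 12k = 1528.835941… → ⌈·⌉ = 1529
j=14: r + 13k = 1649.365352… → ⌈·⌉ = 1650
j=15: r + 14k = 1769.894764… → ⌈·⌉ = 1770
j=16: r + 15k = 1890.424176… → ⌈·⌉ = 1891
j=17: r + 16k = 2010.953588… → ⌈·⌉ = 2011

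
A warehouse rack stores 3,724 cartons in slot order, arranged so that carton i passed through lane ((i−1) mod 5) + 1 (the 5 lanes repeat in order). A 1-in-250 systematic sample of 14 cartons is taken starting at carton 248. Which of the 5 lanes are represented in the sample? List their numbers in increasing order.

3

Consecutive selections differ by k = 250, so their lane numbers differ by 250 mod 5 = 0.
gcd(250, 5) = 5, so the sample visits 5/5 = 1 distinct residues mod 5.
Start 248 is lane 3; the lanes hit are 3.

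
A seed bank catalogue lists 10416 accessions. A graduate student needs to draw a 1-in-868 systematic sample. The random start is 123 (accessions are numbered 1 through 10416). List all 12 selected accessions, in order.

accession 1: 123
accession 2: 123 + 868 = 991
accession 3: 991 + 868 = 1859
accession 4: 1859 + 868 = 2727
accession 5: 2727 + 868 = 3595
accession 6: 3595 + 868 = 4463
accession 7: 4463 + 868 = 5331
accession 8: 5331 + 868 = 6199
accession 9: 6199 + 868 = 7067
accession 10: 7067 + 868 = 7935
accession 11: 7935 + 868 = 8803
accession 12: 8803 + 868 = 9671

123, 991, 1859, 2727, 3595, 4463, 5331, 6199, 7067, 7935, 8803, 9671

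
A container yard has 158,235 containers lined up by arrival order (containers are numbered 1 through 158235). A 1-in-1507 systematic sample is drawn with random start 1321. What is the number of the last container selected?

k = 1507
105th selection = r + (105−1)·k = 1321 + 104×1507 = 1321 + 156728 = 158049

158049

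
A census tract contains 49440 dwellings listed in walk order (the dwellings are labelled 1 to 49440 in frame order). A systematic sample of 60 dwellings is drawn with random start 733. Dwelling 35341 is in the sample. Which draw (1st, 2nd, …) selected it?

43

k = 49440/60 = 824
position = (35341 − 733)/824 + 1 = 34608/824 + 1 = 42 + 1 = 43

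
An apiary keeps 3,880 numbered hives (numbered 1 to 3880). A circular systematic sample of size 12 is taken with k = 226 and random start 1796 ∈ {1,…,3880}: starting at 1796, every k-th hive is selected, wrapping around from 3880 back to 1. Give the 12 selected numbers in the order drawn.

Selection 1: 1796
Selection 2: 1796 + 226 = 2022
Selection 3: 2022 + 226 = 2248
Selection 4: 2248 + 226 = 2474
Selection 5: 2474 + 226 = 2700
Selection 6: 2700 + 226 = 2926
Selection 7: 2926 + 226 = 3152
Selection 8: 3152 + 226 = 3378
Selection 9: 3378 + 226 = 3604
Selection 10: 3604 + 226 = 3830
Selection 11: 3830 + 226 = 4056 → 4056 − 3880 = 176
Selection 12: 176 + 226 = 402

1796, 2022, 2248, 2474, 2700, 2926, 3152, 3378, 3604, 3830, 176, 402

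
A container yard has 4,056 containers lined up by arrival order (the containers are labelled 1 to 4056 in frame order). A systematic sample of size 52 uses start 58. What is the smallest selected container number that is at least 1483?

1540

k = 4056/52 = 78
Steps past start: ⌈(1483 − 58)/78⌉ = ⌈1425/78⌉ = 19
Selected container: 58 + 19×78 = 1540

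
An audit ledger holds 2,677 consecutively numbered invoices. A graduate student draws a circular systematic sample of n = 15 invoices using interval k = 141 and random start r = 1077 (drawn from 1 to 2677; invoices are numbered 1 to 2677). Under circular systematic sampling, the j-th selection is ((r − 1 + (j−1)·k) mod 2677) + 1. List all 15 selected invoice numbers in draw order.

Selection 1: 1077
Selection 2: 1077 + 141 = 1218
Selection 3: 1218 + 141 = 1359
Selection 4: 1359 + 141 = 1500
Selection 5: 1500 + 141 = 1641
Selection 6: 1641 + 141 = 1782
Selection 7: 1782 + 141 = 1923
Selection 8: 1923 + 141 = 2064
Selection 9: 2064 + 141 = 2205
Selection 10: 2205 + 141 = 2346
Selection 11: 2346 + 141 = 2487
Selection 12: 2487 + 141 = 2628
Selection 13: 2628 + 141 = 2769 → 2769 − 2677 = 92
Selection 14: 92 + 141 = 233
Selection 15: 233 + 141 = 374

1077, 1218, 1359, 1500, 1641, 1782, 1923, 2064, 2205, 2346, 2487, 2628, 92, 233, 374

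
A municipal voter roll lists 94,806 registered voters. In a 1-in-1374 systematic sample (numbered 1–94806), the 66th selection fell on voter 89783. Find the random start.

473

k = 1374
r = 89783 − (66−1)×1374 = 89783 − 89310 = 473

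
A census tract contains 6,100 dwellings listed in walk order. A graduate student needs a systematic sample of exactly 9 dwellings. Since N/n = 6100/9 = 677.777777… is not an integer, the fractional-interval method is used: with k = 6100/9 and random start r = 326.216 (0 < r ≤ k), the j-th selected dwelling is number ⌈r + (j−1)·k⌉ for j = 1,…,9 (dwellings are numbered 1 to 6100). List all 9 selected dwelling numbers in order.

j=1: r + 0k = 326.216 → ⌈·⌉ = 327
j=2: r + 1k = 1003.993777… → ⌈·⌉ = 1004
j=3: r + 2k = 1681.771555… → ⌈·⌉ = 1682
j=4: r + 3k = 2359.549333… → ⌈·⌉ = 2360
j=5: r + 4k = 3037.327111… → ⌈·⌉ = 3038
j=6: r + 5k = 3715.104888… → ⌈·⌉ = 3716
j=7: r + 6k = 4392.882666… → ⌈·⌉ = 4393
j=8: r + 7k = 5070.660444… → ⌈·⌉ = 5071
j=9: r + 8k = 5748.438222… → ⌈·⌉ = 5749

327, 1004, 1682, 2360, 3038, 3716, 4393, 5071, 5749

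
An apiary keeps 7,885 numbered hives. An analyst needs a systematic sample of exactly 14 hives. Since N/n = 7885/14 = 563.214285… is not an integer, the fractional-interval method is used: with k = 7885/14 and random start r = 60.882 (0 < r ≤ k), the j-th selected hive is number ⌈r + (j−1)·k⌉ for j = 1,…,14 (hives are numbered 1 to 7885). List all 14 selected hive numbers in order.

61, 625, 1188, 1751, 2314, 2877, 3441, 4004, 4567, 5130, 5694, 6257, 6820, 7383

j=1: r + 0k = 60.882 → ⌈·⌉ = 61
j=2: r + 1k = 624.096285… → ⌈·⌉ = 625
j=3: r + 2k = 1187.310571… → ⌈·⌉ = 1188
j=4: r + 3k = 1750.524857… → ⌈·⌉ = 1751
j=5: r + 4k = 2313.739142… → ⌈·⌉ = 2314
j=6: r + 5k = 2876.953428… → ⌈·⌉ = 2877
j=7: r + 6k = 3440.167714… → ⌈·⌉ = 3441
j=8: r + 7k = 4003.382 → ⌈·⌉ = 4004
j=9: r + 8k = 4566.596285… → ⌈·⌉ = 4567
j=10: r + 9k = 5129.810571… → ⌈·⌉ = 5130
j=11: r + 10k = 5693.024857… → ⌈·⌉ = 5694
j=12: r + 11k = 6256.239142… → ⌈·⌉ = 6257
j=13: r + 12k = 6819.453428… → ⌈·⌉ = 6820
j=14: r + 13k = 7382.667714… → ⌈·⌉ = 7383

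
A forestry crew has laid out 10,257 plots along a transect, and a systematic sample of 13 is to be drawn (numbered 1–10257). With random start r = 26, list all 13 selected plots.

k = N/n = 10257/13 = 789
plot 1: 26
plot 2: 26 + 789 = 815
plot 3: 815 + 789 = 1604
plot 4: 1604 + 789 = 2393
plot 5: 2393 + 789 = 3182
plot 6: 3182 + 789 = 3971
plot 7: 3971 + 789 = 4760
plot 8: 4760 + 789 = 5549
plot 9: 5549 + 789 = 6338
plot 10: 6338 + 789 = 7127
plot 11: 7127 + 789 = 7916
plot 12: 7916 + 789 = 8705
plot 13: 8705 + 789 = 9494

26, 815, 1604, 2393, 3182, 3971, 4760, 5549, 6338, 7127, 7916, 8705, 9494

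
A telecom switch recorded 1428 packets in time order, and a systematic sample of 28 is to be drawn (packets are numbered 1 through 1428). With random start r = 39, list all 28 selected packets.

k = N/n = 1428/28 = 51
packet 1: 39
packet 2: 39 + 51 = 90
packet 3: 90 + 51 = 141
packet 4: 141 + 51 = 192
packet 5: 192 + 51 = 243
packet 6: 243 + 51 = 294
packet 7: 294 + 51 = 345
packet 8: 345 + 51 = 396
packet 9: 396 + 51 = 447
packet 10: 447 + 51 = 498
packet 11: 498 + 51 = 549
packet 12: 549 + 51 = 600
packet 13: 600 + 51 = 651
packet 14: 651 + 51 = 702
packet 15: 702 + 51 = 753
packet 16: 753 + 51 = 804
packet 17: 804 + 51 = 855
packet 18: 855 + 51 = 906
packet 19: 906 + 51 = 957
packet 20: 957 + 51 = 1008
packet 21: 1008 + 51 = 1059
packet 22: 1059 + 51 = 1110
packet 23: 1110 + 51 = 1161
packet 24: 1161 + 51 = 1212
packet 25: 1212 + 51 = 1263
packet 26: 1263 + 51 = 1314
packet 27: 1314 + 51 = 1365
packet 28: 1365 + 51 = 1416

39, 90, 141, 192, 243, 294, 345, 396, 447, 498, 549, 600, 651, 702, 753, 804, 855, 906, 957, 1008, 1059, 1110, 1161, 1212, 1263, 1314, 1365, 1416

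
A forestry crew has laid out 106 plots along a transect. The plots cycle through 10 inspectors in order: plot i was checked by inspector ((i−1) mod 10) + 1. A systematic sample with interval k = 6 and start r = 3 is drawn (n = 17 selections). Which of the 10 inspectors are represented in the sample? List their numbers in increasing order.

Consecutive selections differ by k = 6, so their inspector numbers differ by 6 mod 10 = 6.
gcd(6, 10) = 2, so the sample visits 10/2 = 5 distinct residues mod 10.
Start 3 is inspector 3; the inspectors hit are 1, 3, 5, 7, 9.

1, 3, 5, 7, 9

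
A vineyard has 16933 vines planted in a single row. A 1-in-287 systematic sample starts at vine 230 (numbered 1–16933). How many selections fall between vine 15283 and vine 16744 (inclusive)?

5

k = 287
First selection ≥ 15283: 230 + ⌈(15283−230)/287⌉·287 = 230 + 53×287 = 15441
Last selection ≤ 16744: 230 + ⌊(16744−230)/287⌋·287 = 230 + 57×287 = 16589
Count = 57 − 53 + 1 = 5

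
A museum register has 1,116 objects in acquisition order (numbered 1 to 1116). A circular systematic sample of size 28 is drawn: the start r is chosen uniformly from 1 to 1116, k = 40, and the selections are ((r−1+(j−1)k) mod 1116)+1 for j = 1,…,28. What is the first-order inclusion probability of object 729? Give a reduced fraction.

For each position j, as r ranges over 1…1116 the j-th selection hits every object exactly once, so object 729 is selected for exactly 28 of the 1116 starts.
Inclusion probability = 28/1116 = 7/279.

7/279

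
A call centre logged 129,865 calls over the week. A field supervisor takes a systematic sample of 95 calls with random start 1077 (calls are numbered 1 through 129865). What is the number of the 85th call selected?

115905

k = 129865/95 = 1367
85th selection = r + (85−1)·k = 1077 + 84×1367 = 1077 + 114828 = 115905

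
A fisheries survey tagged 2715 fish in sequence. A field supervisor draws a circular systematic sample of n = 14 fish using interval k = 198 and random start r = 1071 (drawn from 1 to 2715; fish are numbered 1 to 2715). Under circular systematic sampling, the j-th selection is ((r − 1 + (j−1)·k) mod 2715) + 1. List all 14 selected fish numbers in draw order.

Selection 1: 1071
Selection 2: 1071 + 198 = 1269
Selection 3: 1269 + 198 = 1467
Selection 4: 1467 + 198 = 1665
Selection 5: 1665 + 198 = 1863
Selection 6: 1863 + 198 = 2061
Selection 7: 2061 + 198 = 2259
Selection 8: 2259 + 198 = 2457
Selection 9: 2457 + 198 = 2655
Selection 10: 2655 + 198 = 2853 → 2853 − 2715 = 138
Selection 11: 138 + 198 = 336
Selection 12: 336 + 198 = 534
Selection 13: 534 + 198 = 732
Selection 14: 732 + 198 = 930

1071, 1269, 1467, 1665, 1863, 2061, 2259, 2457, 2655, 138, 336, 534, 732, 930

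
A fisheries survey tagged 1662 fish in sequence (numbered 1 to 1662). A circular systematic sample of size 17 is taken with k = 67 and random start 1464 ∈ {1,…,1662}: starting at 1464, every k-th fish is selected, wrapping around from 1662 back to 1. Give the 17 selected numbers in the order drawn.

1464, 1531, 1598, 3, 70, 137, 204, 271, 338, 405, 472, 539, 606, 673, 740, 807, 874

Selection 1: 1464
Selection 2: 1464 + 67 = 1531
Selection 3: 1531 + 67 = 1598
Selection 4: 1598 + 67 = 1665 → 1665 − 1662 = 3
Selection 5: 3 + 67 = 70
Selection 6: 70 + 67 = 137
Selection 7: 137 + 67 = 204
Selection 8: 204 + 67 = 271
Selection 9: 271 + 67 = 338
Selection 10: 338 + 67 = 405
Selection 11: 405 + 67 = 472
Selection 12: 472 + 67 = 539
Selection 13: 539 + 67 = 606
Selection 14: 606 + 67 = 673
Selection 15: 673 + 67 = 740
Selection 16: 740 + 67 = 807
Selection 17: 807 + 67 = 874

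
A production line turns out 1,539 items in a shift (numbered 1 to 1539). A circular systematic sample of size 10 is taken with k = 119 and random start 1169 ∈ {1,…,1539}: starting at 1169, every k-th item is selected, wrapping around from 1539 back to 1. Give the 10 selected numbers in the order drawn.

Selection 1: 1169
Selection 2: 1169 + 119 = 1288
Selection 3: 1288 + 119 = 1407
Selection 4: 1407 + 119 = 1526
Selection 5: 1526 + 119 = 1645 → 1645 − 1539 = 106
Selection 6: 106 + 119 = 225
Selection 7: 225 + 119 = 344
Selection 8: 344 + 119 = 463
Selection 9: 463 + 119 = 582
Selection 10: 582 + 119 = 701

1169, 1288, 1407, 1526, 106, 225, 344, 463, 582, 701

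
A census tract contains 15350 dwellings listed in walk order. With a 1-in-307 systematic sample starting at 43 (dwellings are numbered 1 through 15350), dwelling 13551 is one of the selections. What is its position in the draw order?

45

k = 307
position = (13551 − 43)/307 + 1 = 13508/307 + 1 = 44 + 1 = 45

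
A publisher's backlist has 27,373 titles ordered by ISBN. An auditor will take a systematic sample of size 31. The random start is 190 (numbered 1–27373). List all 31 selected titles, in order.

k = N/n = 27373/31 = 883
title 1: 190
title 2: 190 + 883 = 1073
title 3: 1073 + 883 = 1956
title 4: 1956 + 883 = 2839
title 5: 2839 + 883 = 3722
title 6: 3722 + 883 = 4605
title 7: 4605 + 883 = 5488
title 8: 5488 + 883 = 6371
title 9: 6371 + 883 = 7254
title 10: 7254 + 883 = 8137
title 11: 8137 + 883 = 9020
title 12: 9020 + 883 = 9903
title 13: 9903 + 883 = 10786
title 14: 10786 + 883 = 11669
title 15: 11669 + 883 = 12552
title 16: 12552 + 883 = 13435
title 17: 13435 + 883 = 14318
title 18: 14318 + 883 = 15201
title 19: 15201 + 883 = 16084
title 20: 16084 + 883 = 16967
title 21: 16967 + 883 = 17850
title 22: 17850 + 883 = 18733
title 23: 18733 + 883 = 19616
title 24: 19616 + 883 = 20499
title 25: 20499 + 883 = 21382
title 26: 21382 + 883 = 22265
title 27: 22265 + 883 = 23148
title 28: 23148 + 883 = 24031
title 29: 24031 + 883 = 24914
title 30: 24914 + 883 = 25797
title 31: 25797 + 883 = 26680

190, 1073, 1956, 2839, 3722, 4605, 5488, 6371, 7254, 8137, 9020, 9903, 10786, 11669, 12552, 13435, 14318, 15201, 16084, 16967, 17850, 18733, 19616, 20499, 21382, 22265, 23148, 24031, 24914, 25797, 26680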